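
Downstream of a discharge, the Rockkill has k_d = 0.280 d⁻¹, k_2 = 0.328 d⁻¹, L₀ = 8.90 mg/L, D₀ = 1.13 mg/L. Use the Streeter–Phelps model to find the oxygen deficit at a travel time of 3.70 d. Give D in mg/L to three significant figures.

D ≈ 3.33 mg/L

k_d L₀/(k_2−k_d) = 0.280×8.90/(0.328−0.280) = 2.492/0.04800 = 51.92 mg/L.
e^(−k_d t) = e^(−0.280×3.700) = 0.3549; e^(−k_2 t) = e^(−0.328×3.700) = 0.2971.
D = 51.92 × (0.3549 − 0.2971) + 1.13 × 0.2971 = 2.998 + 0.3358 = 3.334 mg/L.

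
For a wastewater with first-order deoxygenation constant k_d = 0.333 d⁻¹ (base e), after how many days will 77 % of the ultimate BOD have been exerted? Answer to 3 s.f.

y/L₀ = 1 − e^(−k_d t) = 0.77 ⇒ e^(−k_d t) = 0.230
t = −ln(0.230) / 0.333 = 1.470 / 0.333 = 4.413 d.

t ≈ 4.41 d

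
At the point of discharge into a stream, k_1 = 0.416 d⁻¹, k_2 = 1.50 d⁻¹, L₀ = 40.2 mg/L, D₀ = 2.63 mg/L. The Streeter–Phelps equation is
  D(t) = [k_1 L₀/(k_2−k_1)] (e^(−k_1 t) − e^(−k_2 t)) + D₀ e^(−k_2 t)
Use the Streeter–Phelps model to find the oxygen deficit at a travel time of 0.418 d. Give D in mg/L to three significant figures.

D ≈ 6.13 mg/L

k_1 L₀/(k_2−k_1) = 0.416×40.2/(1.50−0.416) = 16.72/1.084 = 15.43 mg/L.
e^(−k_1 t) = e^(−0.416×0.4180) = 0.8404; e^(−k_2 t) = e^(−1.50×0.4180) = 0.5342.
D = 15.43 × (0.8404 − 0.5342) + 2.63 × 0.5342 = 4.724 + 1.405 = 6.129 mg/L.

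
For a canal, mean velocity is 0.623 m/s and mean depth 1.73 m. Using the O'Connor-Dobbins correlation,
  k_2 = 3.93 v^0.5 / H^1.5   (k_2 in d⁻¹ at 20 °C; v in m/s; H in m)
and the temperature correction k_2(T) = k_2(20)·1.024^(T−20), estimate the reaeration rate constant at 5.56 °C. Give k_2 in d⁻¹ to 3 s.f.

k_2(20) = 3.93 × 0.623^0.5 / 1.73^1.5 = 3.93 × 0.7893 / 2.275 = 1.363 d⁻¹.
k_2(5.56) = 1.363 × 1.024^(5.56−20) = 1.363 × 0.7100 = 0.9679 d⁻¹.

k_2 ≈ 0.968 d⁻¹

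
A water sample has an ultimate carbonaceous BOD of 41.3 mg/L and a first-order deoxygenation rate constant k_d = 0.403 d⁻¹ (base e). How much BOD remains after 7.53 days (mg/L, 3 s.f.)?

L_t = L₀ e^(−k_d t) = 41.3 × e^(−0.403×7.53) = 41.3 × 0.04809 = 1.986 mg/L.

L ≈ 1.99 mg/L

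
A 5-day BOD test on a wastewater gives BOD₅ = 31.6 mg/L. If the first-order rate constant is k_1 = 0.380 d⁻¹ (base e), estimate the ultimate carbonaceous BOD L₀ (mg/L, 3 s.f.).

L₀ ≈ 37.2 mg/L

BOD₅ = L₀(1 − e^(−5k_1)) ⇒ L₀ = BOD₅ / (1 − e^(−5×0.380))
= 31.6 / (1 − 0.1496) = 31.6 / 0.8504 = 37.16 mg/L.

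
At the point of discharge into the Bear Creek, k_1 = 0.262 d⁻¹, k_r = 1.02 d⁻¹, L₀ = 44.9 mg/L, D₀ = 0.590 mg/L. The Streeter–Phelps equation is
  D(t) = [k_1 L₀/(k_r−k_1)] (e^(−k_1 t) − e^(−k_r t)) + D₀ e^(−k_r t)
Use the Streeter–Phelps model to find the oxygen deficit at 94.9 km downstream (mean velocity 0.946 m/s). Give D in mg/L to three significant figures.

Travel time t = x/v = 94.9 km / (0.946 m/s) = 94900 m / 0.946 m/s = 100300 s = 1.161 d.
k_1 L₀/(k_r−k_1) = 0.262×44.9/(1.02−0.262) = 11.76/0.7580 = 15.52 mg/L.
e^(−k_1 t) = e^(−0.262×1.161) = 0.7377; e^(−k_r t) = e^(−1.02×1.161) = 0.3060.
D = 15.52 × (0.7377 − 0.3060) + 0.590 × 0.3060 = 6.701 + 0.1805 = 6.881 mg/L.

D ≈ 6.88 mg/L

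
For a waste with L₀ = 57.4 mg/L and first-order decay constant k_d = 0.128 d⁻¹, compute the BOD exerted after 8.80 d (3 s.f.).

y_t = L₀(1 − e^(−k_d t)) = 57.4 × (1 − e^(−0.128×8.80))
= 57.4 × (1 − 0.3242) = 57.4 × 0.6758 = 38.79 mg/L.

y ≈ 38.8 mg/L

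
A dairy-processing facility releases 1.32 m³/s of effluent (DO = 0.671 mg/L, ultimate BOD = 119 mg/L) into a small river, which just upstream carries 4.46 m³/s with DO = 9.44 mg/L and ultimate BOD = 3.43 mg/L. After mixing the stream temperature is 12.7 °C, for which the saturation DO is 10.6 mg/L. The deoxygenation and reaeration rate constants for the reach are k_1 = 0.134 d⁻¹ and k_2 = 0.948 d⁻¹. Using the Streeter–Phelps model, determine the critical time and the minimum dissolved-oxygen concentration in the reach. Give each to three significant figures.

Mixed DO = (4.46×9.44 + 1.32×0.671)/(4.46+1.32) = 42.99/5.780 = 7.437 mg/L.
Mixed L₀ = (4.46×3.43 + 1.32×119)/(5.780) = 172.4/5.780 = 29.82 mg/L.
Initial deficit D₀ = C_s − DO₀ = 10.6 − 7.437 = 3.163 mg/L.
t_c = (1/0.8140) ln[(0.948/0.134)(1 − 3.163×0.8140/(0.134×29.82))] = 1.229 × ln(2.517) = 1.134 d.
D_c = (0.134/0.948) × 29.82 × e^(−0.134×1.134) = 0.1414 × 29.82 × 0.8590 = 3.621 mg/L.
Minimum DO = 10.6 − 3.621 = 6.979 mg/L.

t_c ≈ 1.13 d; minimum DO ≈ 6.98 mg/L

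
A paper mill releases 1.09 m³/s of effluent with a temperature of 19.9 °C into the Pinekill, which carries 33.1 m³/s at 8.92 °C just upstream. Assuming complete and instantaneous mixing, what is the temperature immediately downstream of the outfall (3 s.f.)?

9.27 °C

Flow-weighted mixing: C = (Q_r C_r + Q_w C_w)/(Q_r + Q_w)
= (33.1×8.92 + 1.09×19.9)/(33.1 + 1.09) = 316.9/34.19 = 9.270 °C.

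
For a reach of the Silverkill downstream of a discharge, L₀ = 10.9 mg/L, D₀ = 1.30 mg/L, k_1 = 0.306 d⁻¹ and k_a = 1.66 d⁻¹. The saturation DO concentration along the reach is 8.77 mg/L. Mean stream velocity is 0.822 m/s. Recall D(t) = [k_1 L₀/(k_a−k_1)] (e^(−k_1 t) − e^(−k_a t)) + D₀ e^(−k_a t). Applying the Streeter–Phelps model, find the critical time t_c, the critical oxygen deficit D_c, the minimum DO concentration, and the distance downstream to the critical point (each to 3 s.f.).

At the critical point dD/dt = 0, so k_1 L₀ e^(−k_1 t) = k_a D. Substituting D(t) from the Streeter–Phelps equation and solving for t gives
t_c = ln[(k_a/k_1)(1 − D₀(k_a−k_1)/(k_1 L₀))] / (k_a−k_1).
Here k_a−k_1 = 1.354 d⁻¹ and 1 − D₀(k_a−k_1)/(k_1 L₀) = 1 − 1.30×1.354/(0.306×10.9) = 0.4723, so
t_c = ln(5.425 × 0.4723) / 1.354 = 0.9408 / 1.354 = 0.6948 d.
L(t_c) = L₀ e^(−k_1 t_c) = 10.9 × 0.8085 = 8.812 mg/L, and at the critical point k_a D_c = k_1 L, so D_c = (0.306/1.66) × 8.812 = 1.624 mg/L.
Minimum DO = C_s − D_c = 8.77 − 1.624 = 7.146 mg/L.
x_c = v t_c = 0.822 m/s × 0.6948 d × 86400 s/d = 49350 m ≈ 49.3 km.

t_c ≈ 0.695 d; D_c ≈ 1.62 mg/L; min DO ≈ 7.15 mg/L; x_c ≈ 49.3 km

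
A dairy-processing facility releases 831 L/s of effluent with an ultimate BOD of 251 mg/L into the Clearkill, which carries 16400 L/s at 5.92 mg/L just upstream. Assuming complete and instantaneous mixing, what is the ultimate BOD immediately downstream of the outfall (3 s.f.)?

Flow-weighted mixing: C = (Q_r C_r + Q_w C_w)/(Q_r + Q_w)
= (16400×5.92 + 831×251)/(16400 + 831) = 305700/17230 = 17.74 mg/L.

17.7 mg/L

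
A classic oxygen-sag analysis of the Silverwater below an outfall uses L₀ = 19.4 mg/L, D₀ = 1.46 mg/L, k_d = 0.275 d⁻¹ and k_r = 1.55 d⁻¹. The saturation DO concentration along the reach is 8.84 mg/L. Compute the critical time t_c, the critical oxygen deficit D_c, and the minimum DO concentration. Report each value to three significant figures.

With k_r/k_d = 5.636 and 1 − D₀(k_r−k_d)/(k_d L₀) = 0.6511,
t_c = ln(5.636 × 0.6511) / (1.55 − 0.275) = ln(3.670) / 1.275 = 1.300/1.275 = 1.020 d.
L(t_c) = L₀ e^(−k_d t_c) = 19.4 × 0.7555 = 14.66 mg/L, and at the critical point k_r D_c = k_d L, so D_c = (0.275/1.55) × 14.66 = 2.600 mg/L.
Minimum DO = C_s − D_c = 8.84 − 2.600 = 6.240 mg/L.

t_c ≈ 1.02 d; D_c ≈ 2.60 mg/L; min DO ≈ 6.24 mg/L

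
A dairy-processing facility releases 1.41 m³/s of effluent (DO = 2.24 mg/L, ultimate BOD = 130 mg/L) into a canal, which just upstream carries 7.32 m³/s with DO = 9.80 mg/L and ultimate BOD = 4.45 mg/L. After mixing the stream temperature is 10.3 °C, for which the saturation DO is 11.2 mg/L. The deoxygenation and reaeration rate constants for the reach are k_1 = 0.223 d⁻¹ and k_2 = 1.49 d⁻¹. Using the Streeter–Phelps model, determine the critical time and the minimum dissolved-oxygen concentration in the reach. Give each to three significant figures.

t_c ≈ 0.772 d; minimum DO ≈ 8.08 mg/L

Mixed DO = (7.32×9.80 + 1.41×2.24)/(7.32+1.41) = 74.89/8.730 = 8.579 mg/L.
Mixed L₀ = (7.32×4.45 + 1.41×130)/(8.730) = 215.9/8.730 = 24.73 mg/L.
Initial deficit D₀ = C_s − DO₀ = 11.2 − 8.579 = 2.621 mg/L.
t_c = (1/1.267) ln[(1.49/0.223)(1 − 2.621×1.267/(0.223×24.73))] = 0.7893 × ln(2.658) = 0.7715 d.
D_c = (0.223/1.49) × 24.73 × e^(−0.223×0.7715) = 0.1497 × 24.73 × 0.8419 = 3.116 mg/L.
Minimum DO = 11.2 − 3.116 = 8.084 mg/L.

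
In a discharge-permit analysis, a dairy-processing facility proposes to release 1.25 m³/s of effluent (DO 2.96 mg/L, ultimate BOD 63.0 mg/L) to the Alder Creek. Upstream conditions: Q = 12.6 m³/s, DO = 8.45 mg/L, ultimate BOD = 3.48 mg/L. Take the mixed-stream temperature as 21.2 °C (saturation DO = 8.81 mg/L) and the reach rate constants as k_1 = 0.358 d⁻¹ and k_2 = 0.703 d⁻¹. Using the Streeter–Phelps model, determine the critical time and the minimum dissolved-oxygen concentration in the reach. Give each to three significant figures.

Mixed DO = (12.6×8.45 + 1.25×2.96)/(12.6+1.25) = 110.2/13.85 = 7.955 mg/L.
Mixed L₀ = (12.6×3.48 + 1.25×63.0)/(13.85) = 122.6/13.85 = 8.852 mg/L.
Initial deficit D₀ = C_s − DO₀ = 8.81 − 7.955 = 0.8555 mg/L.
t_c = (1/0.3450) ln[(0.703/0.358)(1 − 0.8555×0.3450/(0.358×8.852))] = 2.899 × ln(1.781) = 1.673 d.
D_c = (0.358/0.703) × 8.852 × e^(−0.358×1.673) = 0.5092 × 8.852 × 0.5495 = 2.477 mg/L.
Minimum DO = 8.81 − 2.477 = 6.333 mg/L.

t_c ≈ 1.67 d; minimum DO ≈ 6.33 mg/L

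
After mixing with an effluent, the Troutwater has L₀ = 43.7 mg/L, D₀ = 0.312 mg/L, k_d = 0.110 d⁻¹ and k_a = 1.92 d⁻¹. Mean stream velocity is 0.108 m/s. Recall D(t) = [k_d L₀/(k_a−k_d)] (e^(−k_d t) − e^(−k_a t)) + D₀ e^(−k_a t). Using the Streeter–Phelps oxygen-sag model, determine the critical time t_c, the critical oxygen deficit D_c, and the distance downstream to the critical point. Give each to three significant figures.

t_c = [1/(k_a−k_d)] ln[(k_a/k_d)(1 − D₀(k_a−k_d)/(k_d L₀))]
= [1/(1.92−0.110)] ln[(1.92/0.110)(1 − 0.312×1.810/(0.110×43.7))]
= (1/1.810) ln[17.45 × 0.8825] = 0.5525 × ln(15.40) = 0.5525 × 2.735 = 1.511 d.
D_c = (k_d/k_a) L₀ e^(−k_d t_c) = (0.110/1.92) × 43.7 × e^(−0.110×1.511) = 0.05729 × 43.7 × 0.8469 = 2.120 mg/L.
x_c = v t_c = 0.108 m/s × 1.511 d × 86400 s/d = 14100 m ≈ 14.1 km.

t_c ≈ 1.51 d; D_c ≈ 2.12 mg/L; x_c ≈ 14.1 km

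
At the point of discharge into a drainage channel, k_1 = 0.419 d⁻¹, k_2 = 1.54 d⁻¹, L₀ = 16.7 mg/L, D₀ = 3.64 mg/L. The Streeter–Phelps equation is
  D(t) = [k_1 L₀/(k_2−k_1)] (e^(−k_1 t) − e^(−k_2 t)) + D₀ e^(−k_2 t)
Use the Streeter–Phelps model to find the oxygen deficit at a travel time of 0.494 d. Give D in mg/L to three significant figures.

k_1 L₀/(k_2−k_1) = 0.419×16.7/(1.54−0.419) = 6.997/1.121 = 6.242 mg/L.
e^(−k_1 t) = e^(−0.419×0.4940) = 0.8130; e^(−k_2 t) = e^(−1.54×0.4940) = 0.4673.
D = 6.242 × (0.8130 − 0.4673) + 3.64 × 0.4673 = 2.158 + 1.701 = 3.859 mg/L.

D ≈ 3.86 mg/L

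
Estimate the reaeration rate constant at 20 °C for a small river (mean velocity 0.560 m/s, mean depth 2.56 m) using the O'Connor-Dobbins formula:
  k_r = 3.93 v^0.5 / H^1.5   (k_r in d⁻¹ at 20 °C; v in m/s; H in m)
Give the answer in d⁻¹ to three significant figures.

k_r ≈ 0.718 d⁻¹

k_r = 3.93 × 0.560^0.5 / 2.56^1.5 = 3.93 × 0.7483 / 4.096 = 0.7180 d⁻¹.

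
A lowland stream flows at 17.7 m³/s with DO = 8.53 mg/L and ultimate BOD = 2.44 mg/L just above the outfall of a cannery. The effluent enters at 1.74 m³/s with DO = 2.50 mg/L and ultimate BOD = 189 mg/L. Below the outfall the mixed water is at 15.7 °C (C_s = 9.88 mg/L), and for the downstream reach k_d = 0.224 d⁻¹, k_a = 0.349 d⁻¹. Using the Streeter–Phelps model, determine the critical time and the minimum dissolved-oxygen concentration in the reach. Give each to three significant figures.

t_c ≈ 3.09 d; minimum DO ≈ 3.74 mg/L

Mixed DO = (17.7×8.53 + 1.74×2.50)/(17.7+1.74) = 155.3/19.44 = 7.990 mg/L.
Mixed L₀ = (17.7×2.44 + 1.74×189)/(19.44) = 372.0/19.44 = 19.14 mg/L.
Initial deficit D₀ = C_s − DO₀ = 9.88 − 7.990 = 1.890 mg/L.
t_c = (1/0.1250) ln[(0.349/0.224)(1 − 1.890×0.1250/(0.224×19.14))] = 8.000 × ln(1.472) = 3.094 d.
D_c = (0.224/0.349) × 19.14 × e^(−0.224×3.094) = 0.6418 × 19.14 × 0.5000 = 6.142 mg/L.
Minimum DO = 9.88 − 6.142 = 3.738 mg/L.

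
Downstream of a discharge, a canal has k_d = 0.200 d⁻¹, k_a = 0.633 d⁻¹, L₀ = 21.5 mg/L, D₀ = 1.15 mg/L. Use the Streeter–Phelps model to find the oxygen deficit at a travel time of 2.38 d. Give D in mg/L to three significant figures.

k_d L₀/(k_a−k_d) = 0.200×21.5/(0.633−0.200) = 4.300/0.4330 = 9.931 mg/L.
e^(−k_d t) = e^(−0.200×2.380) = 0.6213; e^(−k_a t) = e^(−0.633×2.380) = 0.2217.
D = 9.931 × (0.6213 − 0.2217) + 1.15 × 0.2217 = 3.968 + 0.2549 = 4.223 mg/L.

D ≈ 4.22 mg/L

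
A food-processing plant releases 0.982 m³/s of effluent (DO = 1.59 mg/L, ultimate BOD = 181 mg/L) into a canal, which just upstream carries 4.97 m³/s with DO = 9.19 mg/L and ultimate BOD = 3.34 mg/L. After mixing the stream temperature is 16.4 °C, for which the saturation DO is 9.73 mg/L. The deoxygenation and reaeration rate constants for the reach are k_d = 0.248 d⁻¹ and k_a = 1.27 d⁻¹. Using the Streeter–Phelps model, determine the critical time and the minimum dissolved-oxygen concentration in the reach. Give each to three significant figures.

t_c ≈ 1.35 d; minimum DO ≈ 5.16 mg/L

Mixed DO = (4.97×9.19 + 0.982×1.59)/(4.97+0.982) = 47.24/5.952 = 7.936 mg/L.
Mixed L₀ = (4.97×3.34 + 0.982×181)/(5.952) = 194.3/5.952 = 32.65 mg/L.
Initial deficit D₀ = C_s − DO₀ = 9.73 − 7.936 = 1.794 mg/L.
t_c = (1/1.022) ln[(1.27/0.248)(1 − 1.794×1.022/(0.248×32.65))] = 0.9785 × ln(3.962) = 1.347 d.
D_c = (0.248/1.27) × 32.65 × e^(−0.248×1.347) = 0.1953 × 32.65 × 0.7160 = 4.565 mg/L.
Minimum DO = 9.73 − 4.565 = 5.165 mg/L.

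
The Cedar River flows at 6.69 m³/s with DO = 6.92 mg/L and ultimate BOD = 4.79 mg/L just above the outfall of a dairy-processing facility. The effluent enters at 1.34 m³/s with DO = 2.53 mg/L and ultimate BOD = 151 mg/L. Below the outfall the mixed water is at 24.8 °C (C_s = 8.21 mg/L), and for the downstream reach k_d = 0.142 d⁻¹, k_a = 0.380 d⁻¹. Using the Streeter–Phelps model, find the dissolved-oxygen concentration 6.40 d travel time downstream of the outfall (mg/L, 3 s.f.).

DO ≈ 2.54 mg/L

Mixed DO = (6.69×6.92 + 1.34×2.53)/(6.69+1.34) = 49.69/8.030 = 6.187 mg/L.
Mixed L₀ = (6.69×4.79 + 1.34×151)/(8.030) = 234.4/8.030 = 29.19 mg/L.
Initial deficit D₀ = C_s − DO₀ = 8.21 − 6.187 = 2.023 mg/L.
D(6.40) = [0.142×29.19/(0.380−0.142)](e^(−0.142×6.40) − e^(−0.380×6.40)) + 2.023 e^(−0.380×6.40)
= 17.42 × (0.4030 − 0.08786) + 2.023 × 0.08786 = 5.666 mg/L.
DO = 8.21 − 5.666 = 2.544 mg/L.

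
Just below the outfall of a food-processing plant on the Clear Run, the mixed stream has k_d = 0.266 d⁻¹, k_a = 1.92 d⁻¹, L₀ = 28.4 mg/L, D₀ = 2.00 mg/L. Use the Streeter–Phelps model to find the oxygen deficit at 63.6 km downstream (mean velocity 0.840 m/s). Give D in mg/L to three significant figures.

Travel time t = x/v = 63.6 km / (0.840 m/s) = 63600 m / 0.840 m/s = 75710 s = 0.8763 d.
k_d L₀/(k_a−k_d) = 0.266×28.4/(1.92−0.266) = 7.554/1.654 = 4.567 mg/L.
e^(−k_d t) = e^(−0.266×0.8763) = 0.7921; e^(−k_a t) = e^(−1.92×0.8763) = 0.1859.
D = 4.567 × (0.7921 − 0.1859) + 2.00 × 0.1859 = 2.769 + 0.3718 = 3.140 mg/L.

D ≈ 3.14 mg/L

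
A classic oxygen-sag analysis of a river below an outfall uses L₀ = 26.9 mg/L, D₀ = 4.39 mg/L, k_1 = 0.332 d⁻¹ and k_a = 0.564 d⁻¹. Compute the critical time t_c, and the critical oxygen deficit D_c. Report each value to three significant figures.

With k_a/k_1 = 1.699 and 1 − D₀(k_a−k_1)/(k_1 L₀) = 0.8860,
t_c = ln(1.699 × 0.8860) / (0.564 − 0.332) = ln(1.505) / 0.2320 = 0.4088/0.2320 = 1.762 d.
L(t_c) = L₀ e^(−k_1 t_c) = 26.9 × 0.5571 = 14.99 mg/L, and at the critical point k_a D_c = k_1 L, so D_c = (0.332/0.564) × 14.99 = 8.821 mg/L.

t_c ≈ 1.76 d; D_c ≈ 8.82 mg/L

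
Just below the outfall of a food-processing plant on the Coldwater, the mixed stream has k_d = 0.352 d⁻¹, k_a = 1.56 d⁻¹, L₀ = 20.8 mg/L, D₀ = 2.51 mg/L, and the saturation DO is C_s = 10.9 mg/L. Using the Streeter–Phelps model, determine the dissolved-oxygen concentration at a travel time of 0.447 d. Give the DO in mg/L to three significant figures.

DO ≈ 7.49 mg/L

k_d L₀/(k_a−k_d) = 0.352×20.8/(1.56−0.352) = 7.322/1.208 = 6.061 mg/L.
e^(−k_d t) = e^(−0.352×0.4470) = 0.8544; e^(−k_a t) = e^(−1.56×0.4470) = 0.4979.
D = 6.061 × (0.8544 − 0.4979) + 2.51 × 0.4979 = 2.161 + 1.250 = 3.410 mg/L.
DO = C_s − D = 10.9 − 3.410 = 7.490 mg/L.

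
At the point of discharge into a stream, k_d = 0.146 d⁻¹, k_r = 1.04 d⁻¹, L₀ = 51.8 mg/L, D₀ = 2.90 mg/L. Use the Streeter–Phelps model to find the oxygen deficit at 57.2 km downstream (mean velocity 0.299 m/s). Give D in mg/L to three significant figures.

D ≈ 5.57 mg/L

Travel time t = x/v = 57.2 km / (0.299 m/s) = 57200 m / 0.299 m/s = 191300 s = 2.214 d.
k_d L₀/(k_r−k_d) = 0.146×51.8/(1.04−0.146) = 7.563/0.8940 = 8.460 mg/L.
e^(−k_d t) = e^(−0.146×2.214) = 0.7238; e^(−k_r t) = e^(−1.04×2.214) = 0.09998.
D = 8.460 × (0.7238 − 0.09998) + 2.90 × 0.09998 = 5.277 + 0.2900 = 5.567 mg/L.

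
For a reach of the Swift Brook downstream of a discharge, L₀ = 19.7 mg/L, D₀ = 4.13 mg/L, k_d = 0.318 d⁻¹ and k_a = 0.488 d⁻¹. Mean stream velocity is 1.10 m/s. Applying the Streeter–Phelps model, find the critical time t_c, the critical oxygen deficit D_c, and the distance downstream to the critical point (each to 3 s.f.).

With k_a/k_d = 1.535 and 1 − D₀(k_a−k_d)/(k_d L₀) = 0.8879,
t_c = ln(1.535 × 0.8879) / (0.488 − 0.318) = ln(1.363) / 0.1700 = 0.3094/0.1700 = 1.820 d.
D_c = (k_d/k_a) L₀ e^(−k_d t_c) = (0.318/0.488) × 19.7 × e^(−0.318×1.820) = 0.6516 × 19.7 × 0.5606 = 7.197 mg/L.
x_c = v t_c = 1.10 m/s × 1.820 d × 86400 s/d = 173000 m ≈ 173 km.

t_c ≈ 1.82 d; D_c ≈ 7.20 mg/L; x_c ≈ 173 km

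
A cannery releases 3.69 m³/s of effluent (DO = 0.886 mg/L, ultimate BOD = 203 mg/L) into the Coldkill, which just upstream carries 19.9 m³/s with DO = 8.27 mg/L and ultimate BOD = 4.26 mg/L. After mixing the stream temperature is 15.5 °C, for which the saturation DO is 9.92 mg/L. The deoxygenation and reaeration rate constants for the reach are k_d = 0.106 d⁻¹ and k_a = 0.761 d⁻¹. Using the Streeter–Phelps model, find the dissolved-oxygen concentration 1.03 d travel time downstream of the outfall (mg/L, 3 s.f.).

DO ≈ 6.12 mg/L

Mixed DO = (19.9×8.27 + 3.69×0.886)/(19.9+3.69) = 167.8/23.59 = 7.115 mg/L.
Mixed L₀ = (19.9×4.26 + 3.69×203)/(23.59) = 833.8/23.59 = 35.35 mg/L.
Initial deficit D₀ = C_s − DO₀ = 9.92 − 7.115 = 2.805 mg/L.
D(1.03) = [0.106×35.35/(0.761−0.106)](e^(−0.106×1.03) − e^(−0.761×1.03)) + 2.805 e^(−0.761×1.03)
= 5.720 × (0.8966 − 0.4567) + 2.805 × 0.4567 = 3.797 mg/L.
DO = 9.92 − 3.797 = 6.123 mg/L.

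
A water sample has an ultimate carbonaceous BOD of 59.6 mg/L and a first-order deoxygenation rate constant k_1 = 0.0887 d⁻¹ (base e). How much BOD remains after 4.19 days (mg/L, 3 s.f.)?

L ≈ 41.1 mg/L

L_t = L₀ e^(−k_1 t) = 59.6 × e^(−0.0887×4.19) = 59.6 × 0.6896 = 41.10 mg/L.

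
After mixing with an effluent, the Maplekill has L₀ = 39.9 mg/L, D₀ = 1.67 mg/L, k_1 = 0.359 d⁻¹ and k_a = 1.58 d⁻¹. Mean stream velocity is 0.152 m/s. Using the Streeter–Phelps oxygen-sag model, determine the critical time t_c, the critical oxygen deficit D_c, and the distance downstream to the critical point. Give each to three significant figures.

t_c ≈ 1.09 d; D_c ≈ 6.13 mg/L; x_c ≈ 14.3 km

With k_a/k_1 = 4.401 and 1 − D₀(k_a−k_1)/(k_1 L₀) = 0.8576,
t_c = ln(4.401 × 0.8576) / (1.58 − 0.359) = ln(3.775) / 1.221 = 1.328/1.221 = 1.088 d.
D_c = (k_1/k_a) L₀ e^(−k_1 t_c) = (0.359/1.58) × 39.9 × e^(−0.359×1.088) = 0.2272 × 39.9 × 0.6767 = 6.135 mg/L.
x_c = v t_c = 0.152 m/s × 1.088 d × 86400 s/d = 14290 m ≈ 14.3 km.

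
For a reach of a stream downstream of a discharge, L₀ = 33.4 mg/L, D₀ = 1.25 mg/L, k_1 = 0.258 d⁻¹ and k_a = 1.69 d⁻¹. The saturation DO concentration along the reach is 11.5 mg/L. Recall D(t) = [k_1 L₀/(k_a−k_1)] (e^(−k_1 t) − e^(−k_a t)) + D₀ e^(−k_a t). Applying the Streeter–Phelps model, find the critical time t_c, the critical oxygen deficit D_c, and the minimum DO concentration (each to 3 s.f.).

t_c = [1/(k_a−k_1)] ln[(k_a/k_1)(1 − D₀(k_a−k_1)/(k_1 L₀))]
= [1/(1.69−0.258)] ln[(1.69/0.258)(1 − 1.25×1.432/(0.258×33.4))]
= (1/1.432) ln[6.550 × 0.7923] = 0.6983 × ln(5.190) = 0.6983 × 1.647 = 1.150 d.
D_c = (k_1/k_a) L₀ e^(−k_1 t_c) = (0.258/1.69) × 33.4 × e^(−0.258×1.150) = 0.1527 × 33.4 × 0.7433 = 3.790 mg/L.
Minimum DO = C_s − D_c = 11.5 − 3.790 = 7.710 mg/L.

t_c ≈ 1.15 d; D_c ≈ 3.79 mg/L; min DO ≈ 7.71 mg/L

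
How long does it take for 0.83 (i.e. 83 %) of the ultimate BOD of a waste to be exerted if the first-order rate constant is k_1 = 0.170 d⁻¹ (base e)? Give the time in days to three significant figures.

t ≈ 10.4 d

y/L₀ = 1 − e^(−k_1 t) = 0.83 ⇒ e^(−k_1 t) = 0.170
t = −ln(0.170) / 0.170 = 1.772 / 0.170 = 10.42 d.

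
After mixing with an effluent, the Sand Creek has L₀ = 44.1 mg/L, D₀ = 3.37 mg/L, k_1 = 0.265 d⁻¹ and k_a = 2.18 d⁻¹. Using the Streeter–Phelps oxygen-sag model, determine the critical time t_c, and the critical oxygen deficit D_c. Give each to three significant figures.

At the critical point dD/dt = 0, so k_1 L₀ e^(−k_1 t) = k_a D. Substituting D(t) from the Streeter–Phelps equation and solving for t gives
t_c = ln[(k_a/k_1)(1 − D₀(k_a−k_1)/(k_1 L₀))] / (k_a−k_1).
Here k_a−k_1 = 1.915 d⁻¹ and 1 − D₀(k_a−k_1)/(k_1 L₀) = 1 − 3.37×1.915/(0.265×44.1) = 0.4478, so
t_c = ln(8.226 × 0.4478) / 1.915 = 1.304 / 1.915 = 0.6809 d.
L(t_c) = L₀ e^(−k_1 t_c) = 44.1 × 0.8349 = 36.82 mg/L, and at the critical point k_a D_c = k_1 L, so D_c = (0.265/2.18) × 36.82 = 4.476 mg/L.

t_c ≈ 0.681 d; D_c ≈ 4.48 mg/L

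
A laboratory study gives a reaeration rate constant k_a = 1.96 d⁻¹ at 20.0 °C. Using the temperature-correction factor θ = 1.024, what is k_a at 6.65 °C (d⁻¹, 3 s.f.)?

k_a(T₂) = k_a(T₁) · θ^(T₂−T₁) = 1.96 × 1.024^(6.65−20.0)
= 1.96 × 1.024^-13.3 = 1.96 × 0.7286 = 1.428 d⁻¹.

k_a ≈ 1.43 d⁻¹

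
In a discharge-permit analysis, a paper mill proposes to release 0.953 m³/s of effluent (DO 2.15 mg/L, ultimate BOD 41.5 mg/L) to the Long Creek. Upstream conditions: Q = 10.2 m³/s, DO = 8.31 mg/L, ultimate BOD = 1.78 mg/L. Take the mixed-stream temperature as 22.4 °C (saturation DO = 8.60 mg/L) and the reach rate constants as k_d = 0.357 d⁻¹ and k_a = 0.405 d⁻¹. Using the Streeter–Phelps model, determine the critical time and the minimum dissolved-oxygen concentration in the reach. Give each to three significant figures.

Mixed DO = (10.2×8.31 + 0.953×2.15)/(10.2+0.953) = 86.81/11.15 = 7.784 mg/L.
Mixed L₀ = (10.2×1.78 + 0.953×41.5)/(11.15) = 57.71/11.15 = 5.174 mg/L.
Initial deficit D₀ = C_s − DO₀ = 8.60 − 7.784 = 0.8164 mg/L.
t_c = (1/0.04800) ln[(0.405/0.357)(1 − 0.8164×0.04800/(0.357×5.174))] = 20.83 × ln(1.110) = 2.181 d.
D_c = (0.357/0.405) × 5.174 × e^(−0.357×2.181) = 0.8815 × 5.174 × 0.4590 = 2.093 mg/L.
Minimum DO = 8.60 − 2.093 = 6.507 mg/L.

t_c ≈ 2.18 d; minimum DO ≈ 6.51 mg/L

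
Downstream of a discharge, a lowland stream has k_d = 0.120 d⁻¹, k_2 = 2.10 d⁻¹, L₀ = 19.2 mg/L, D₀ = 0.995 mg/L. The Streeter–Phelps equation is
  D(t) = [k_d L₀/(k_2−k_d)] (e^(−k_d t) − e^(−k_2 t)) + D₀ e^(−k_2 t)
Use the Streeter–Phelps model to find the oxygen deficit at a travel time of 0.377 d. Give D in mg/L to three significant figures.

k_d L₀/(k_2−k_d) = 0.120×19.2/(2.10−0.120) = 2.304/1.980 = 1.164 mg/L.
e^(−k_d t) = e^(−0.120×0.3770) = 0.9558; e^(−k_2 t) = e^(−2.10×0.3770) = 0.4531.
D = 1.164 × (0.9558 − 0.4531) + 0.995 × 0.4531 = 0.5850 + 0.4508 = 1.036 mg/L.

D ≈ 1.04 mg/L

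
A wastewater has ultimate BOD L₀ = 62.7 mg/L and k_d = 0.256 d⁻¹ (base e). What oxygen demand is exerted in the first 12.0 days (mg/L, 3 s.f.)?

y_t = L₀(1 − e^(−k_d t)) = 62.7 × (1 − e^(−0.256×12.0))
= 62.7 × (1 − 0.04633) = 62.7 × 0.9537 = 59.80 mg/L.

y ≈ 59.8 mg/L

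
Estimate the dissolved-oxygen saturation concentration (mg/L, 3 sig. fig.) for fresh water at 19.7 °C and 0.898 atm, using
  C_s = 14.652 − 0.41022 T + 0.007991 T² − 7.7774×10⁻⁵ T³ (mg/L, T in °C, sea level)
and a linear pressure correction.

At sea level: C_s = 14.652 − 0.41022×19.7 + 0.007991×19.7² − 7.7774×10⁻⁵×19.7³ = 9.077 mg/L.
Pressure correction: C_s' = 9.077 × 0.898 = 8.151 mg/L.

C_s ≈ 8.15 mg/L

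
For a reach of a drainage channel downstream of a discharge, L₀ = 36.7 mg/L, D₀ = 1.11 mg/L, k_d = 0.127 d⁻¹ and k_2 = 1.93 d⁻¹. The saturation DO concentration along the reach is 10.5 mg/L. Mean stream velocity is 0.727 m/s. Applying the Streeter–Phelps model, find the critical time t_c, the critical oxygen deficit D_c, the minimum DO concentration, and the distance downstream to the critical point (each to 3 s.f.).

t_c = [1/(k_2−k_d)] ln[(k_2/k_d)(1 − D₀(k_2−k_d)/(k_d L₀))]
= [1/(1.93−0.127)] ln[(1.93/0.127)(1 − 1.11×1.803/(0.127×36.7))]
= (1/1.803) ln[15.20 × 0.5706] = 0.5546 × ln(8.672) = 0.5546 × 2.160 = 1.198 d.
L(t_c) = L₀ e^(−k_d t_c) = 36.7 × 0.8589 = 31.52 mg/L, and at the critical point k_2 D_c = k_d L, so D_c = (0.127/1.93) × 31.52 = 2.074 mg/L.
Minimum DO = C_s − D_c = 10.5 − 2.074 = 8.426 mg/L.
x_c = v t_c = 0.727 m/s × 1.198 d × 86400 s/d = 75250 m ≈ 75.3 km.

t_c ≈ 1.20 d; D_c ≈ 2.07 mg/L; min DO ≈ 8.43 mg/L; x_c ≈ 75.3 km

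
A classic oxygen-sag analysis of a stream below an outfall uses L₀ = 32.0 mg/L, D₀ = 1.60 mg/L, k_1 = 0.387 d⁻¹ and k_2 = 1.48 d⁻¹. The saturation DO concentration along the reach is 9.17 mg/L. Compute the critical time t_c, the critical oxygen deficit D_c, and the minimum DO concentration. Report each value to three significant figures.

t_c ≈ 1.09 d; D_c ≈ 5.49 mg/L; min DO ≈ 3.68 mg/L

With k_2/k_1 = 3.824 and 1 − D₀(k_2−k_1)/(k_1 L₀) = 0.8588,
t_c = ln(3.824 × 0.8588) / (1.48 − 0.387) = ln(3.284) / 1.093 = 1.189/1.093 = 1.088 d.
L(t_c) = L₀ e^(−k_1 t_c) = 32.0 × 0.6564 = 21.00 mg/L, and at the critical point k_2 D_c = k_1 L, so D_c = (0.387/1.48) × 21.00 = 5.492 mg/L.
Minimum DO = C_s − D_c = 9.17 − 5.492 = 3.678 mg/L.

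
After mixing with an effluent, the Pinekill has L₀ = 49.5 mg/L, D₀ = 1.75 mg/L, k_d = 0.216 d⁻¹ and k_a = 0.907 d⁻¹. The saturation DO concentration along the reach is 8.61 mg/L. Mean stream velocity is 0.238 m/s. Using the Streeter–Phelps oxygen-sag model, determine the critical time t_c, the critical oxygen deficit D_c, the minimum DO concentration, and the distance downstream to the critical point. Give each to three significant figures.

t_c ≈ 1.90 d; D_c ≈ 7.82 mg/L; min DO ≈ 0.795 mg/L; x_c ≈ 39.1 km

At the critical point dD/dt = 0, so k_d L₀ e^(−k_d t) = k_a D. Substituting D(t) from the Streeter–Phelps equation and solving for t gives
t_c = ln[(k_a/k_d)(1 − D₀(k_a−k_d)/(k_d L₀))] / (k_a−k_d).
Here k_a−k_d = 0.6910 d⁻¹ and 1 − D₀(k_a−k_d)/(k_d L₀) = 1 − 1.75×0.6910/(0.216×49.5) = 0.8869, so
t_c = ln(4.199 × 0.8869) / 0.6910 = 1.315 / 0.6910 = 1.903 d.
L(t_c) = L₀ e^(−k_d t_c) = 49.5 × 0.6630 = 32.82 mg/L, and at the critical point k_a D_c = k_d L, so D_c = (0.216/0.907) × 32.82 = 7.815 mg/L.
Minimum DO = C_s − D_c = 8.61 − 7.815 = 0.7946 mg/L.
x_c = v t_c = 0.238 m/s × 1.903 d × 86400 s/d = 39130 m ≈ 39.1 km.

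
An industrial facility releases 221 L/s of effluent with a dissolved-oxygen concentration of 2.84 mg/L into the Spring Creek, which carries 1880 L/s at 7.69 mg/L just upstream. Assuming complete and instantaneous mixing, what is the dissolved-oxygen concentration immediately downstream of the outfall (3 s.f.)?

Flow-weighted mixing: C = (Q_r C_r + Q_w C_w)/(Q_r + Q_w)
= (1880×7.69 + 221×2.84)/(1880 + 221) = 15080/2101 = 7.180 mg/L.

7.18 mg/L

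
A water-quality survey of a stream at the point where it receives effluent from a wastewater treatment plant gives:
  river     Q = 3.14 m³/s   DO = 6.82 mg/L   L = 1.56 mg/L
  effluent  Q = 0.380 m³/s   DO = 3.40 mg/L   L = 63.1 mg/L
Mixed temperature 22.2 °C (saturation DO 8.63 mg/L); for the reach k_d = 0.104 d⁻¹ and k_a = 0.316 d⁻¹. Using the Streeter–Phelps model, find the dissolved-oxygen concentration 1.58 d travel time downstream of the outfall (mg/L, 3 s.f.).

DO ≈ 6.34 mg/L

Mixed DO = (3.14×6.82 + 0.380×3.40)/(3.14+0.380) = 22.71/3.520 = 6.451 mg/L.
Mixed L₀ = (3.14×1.56 + 0.380×63.1)/(3.520) = 28.88/3.520 = 8.204 mg/L.
Initial deficit D₀ = C_s − DO₀ = 8.63 − 6.451 = 2.179 mg/L.
D(1.58) = [0.104×8.204/(0.316−0.104)](e^(−0.104×1.58) − e^(−0.316×1.58)) + 2.179 e^(−0.316×1.58)
= 4.024 × (0.8485 − 0.6070) + 2.179 × 0.6070 = 2.295 mg/L.
DO = 8.63 − 2.295 = 6.335 mg/L.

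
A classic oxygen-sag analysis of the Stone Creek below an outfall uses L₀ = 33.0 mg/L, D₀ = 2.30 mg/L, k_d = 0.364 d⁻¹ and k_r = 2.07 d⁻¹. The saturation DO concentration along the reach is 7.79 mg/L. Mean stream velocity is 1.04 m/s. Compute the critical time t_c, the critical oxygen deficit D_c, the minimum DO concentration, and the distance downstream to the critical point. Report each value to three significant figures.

t_c ≈ 0.787 d; D_c ≈ 4.36 mg/L; min DO ≈ 3.43 mg/L; x_c ≈ 70.7 km

With k_r/k_d = 5.687 and 1 − D₀(k_r−k_d)/(k_d L₀) = 0.6733,
t_c = ln(5.687 × 0.6733) / (2.07 − 0.364) = ln(3.829) / 1.706 = 1.343/1.706 = 0.7870 d.
D_c = (k_d/k_r) L₀ e^(−k_d t_c) = (0.364/2.07) × 33.0 × e^(−0.364×0.7870) = 0.1758 × 33.0 × 0.7509 = 4.357 mg/L.
Minimum DO = C_s − D_c = 7.79 − 4.357 = 3.433 mg/L.
x_c = v t_c = 1.04 m/s × 0.7870 d × 86400 s/d = 70720 m ≈ 70.7 km.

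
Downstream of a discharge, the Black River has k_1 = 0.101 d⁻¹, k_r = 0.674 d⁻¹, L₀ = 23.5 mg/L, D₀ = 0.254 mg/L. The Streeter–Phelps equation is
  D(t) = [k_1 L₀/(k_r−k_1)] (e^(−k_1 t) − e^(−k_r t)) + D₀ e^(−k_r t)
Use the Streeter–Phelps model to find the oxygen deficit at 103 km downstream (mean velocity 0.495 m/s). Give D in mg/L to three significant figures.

Travel time t = x/v = 103 km / (0.495 m/s) = 103000 m / 0.495 m/s = 208100 s = 2.408 d.
k_1 L₀/(k_r−k_1) = 0.101×23.5/(0.674−0.101) = 2.373/0.5730 = 4.142 mg/L.
e^(−k_1 t) = e^(−0.101×2.408) = 0.7841; e^(−k_r t) = e^(−0.674×2.408) = 0.1973.
D = 4.142 × (0.7841 − 0.1973) + 0.254 × 0.1973 = 2.431 + 0.05010 = 2.481 mg/L.

D ≈ 2.48 mg/L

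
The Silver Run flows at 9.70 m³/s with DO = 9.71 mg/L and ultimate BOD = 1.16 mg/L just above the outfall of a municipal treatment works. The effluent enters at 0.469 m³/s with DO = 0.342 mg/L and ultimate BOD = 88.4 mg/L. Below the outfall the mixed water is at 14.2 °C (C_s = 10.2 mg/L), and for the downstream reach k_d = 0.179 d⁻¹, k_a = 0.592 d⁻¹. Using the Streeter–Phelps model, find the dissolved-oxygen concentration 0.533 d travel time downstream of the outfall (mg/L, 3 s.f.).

DO ≈ 9.12 mg/L

Mixed DO = (9.70×9.71 + 0.469×0.342)/(9.70+0.469) = 94.35/10.17 = 9.278 mg/L.
Mixed L₀ = (9.70×1.16 + 0.469×88.4)/(10.17) = 52.71/10.17 = 5.184 mg/L.
Initial deficit D₀ = C_s − DO₀ = 10.2 − 9.278 = 0.9221 mg/L.
D(0.533) = [0.179×5.184/(0.592−0.179)](e^(−0.179×0.533) − e^(−0.592×0.533)) + 0.9221 e^(−0.592×0.533)
= 2.247 × (0.9090 − 0.7294) + 0.9221 × 0.7294 = 1.076 mg/L.
DO = 10.2 − 1.076 = 9.124 mg/L.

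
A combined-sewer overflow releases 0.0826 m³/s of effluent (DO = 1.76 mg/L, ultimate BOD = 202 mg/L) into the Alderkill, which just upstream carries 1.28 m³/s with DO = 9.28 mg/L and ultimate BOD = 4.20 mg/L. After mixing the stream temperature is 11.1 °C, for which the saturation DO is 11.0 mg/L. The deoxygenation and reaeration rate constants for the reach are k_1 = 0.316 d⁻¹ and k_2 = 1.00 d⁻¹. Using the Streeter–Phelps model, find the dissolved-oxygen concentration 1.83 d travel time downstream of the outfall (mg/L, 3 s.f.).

DO ≈ 7.66 mg/L

Mixed DO = (1.28×9.28 + 0.0826×1.76)/(1.28+0.0826) = 12.02/1.363 = 8.824 mg/L.
Mixed L₀ = (1.28×4.20 + 0.0826×202)/(1.363) = 22.06/1.363 = 16.19 mg/L.
Initial deficit D₀ = C_s − DO₀ = 11.0 − 8.824 = 2.176 mg/L.
D(1.83) = [0.316×16.19/(1.00−0.316)](e^(−0.316×1.83) − e^(−1.00×1.83)) + 2.176 e^(−1.00×1.83)
= 7.480 × (0.5609 − 0.1604) + 2.176 × 0.1604 = 3.344 mg/L.
DO = 11.0 − 3.344 = 7.656 mg/L.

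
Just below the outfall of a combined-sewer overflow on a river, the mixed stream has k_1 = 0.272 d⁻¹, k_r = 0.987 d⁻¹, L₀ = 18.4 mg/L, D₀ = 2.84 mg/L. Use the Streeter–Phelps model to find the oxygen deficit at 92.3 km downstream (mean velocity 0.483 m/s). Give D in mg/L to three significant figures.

D ≈ 3.37 mg/L

Travel time t = x/v = 92.3 km / (0.483 m/s) = 92300 m / 0.483 m/s = 191100 s = 2.212 d.
k_1 L₀/(k_r−k_1) = 0.272×18.4/(0.987−0.272) = 5.005/0.7150 = 7.000 mg/L.
e^(−k_1 t) = e^(−0.272×2.212) = 0.5479; e^(−k_r t) = e^(−0.987×2.212) = 0.1127.
D = 7.000 × (0.5479 − 0.1127) + 2.84 × 0.1127 = 3.047 + 0.3201 = 3.367 mg/L.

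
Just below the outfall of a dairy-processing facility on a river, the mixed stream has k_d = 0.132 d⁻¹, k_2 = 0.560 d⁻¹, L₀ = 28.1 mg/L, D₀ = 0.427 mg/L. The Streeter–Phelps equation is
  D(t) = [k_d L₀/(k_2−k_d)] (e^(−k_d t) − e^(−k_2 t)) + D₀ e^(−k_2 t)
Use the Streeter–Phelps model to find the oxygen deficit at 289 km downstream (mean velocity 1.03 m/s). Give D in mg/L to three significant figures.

Travel time t = x/v = 289 km / (1.03 m/s) = 289000 m / 1.03 m/s = 280600 s = 3.247 d.
k_d L₀/(k_2−k_d) = 0.132×28.1/(0.560−0.132) = 3.709/0.4280 = 8.666 mg/L.
e^(−k_d t) = e^(−0.132×3.247) = 0.6514; e^(−k_2 t) = e^(−0.560×3.247) = 0.1623.
D = 8.666 × (0.6514 − 0.1623) + 0.427 × 0.1623 = 4.239 + 0.06928 = 4.308 mg/L.

D ≈ 4.31 mg/L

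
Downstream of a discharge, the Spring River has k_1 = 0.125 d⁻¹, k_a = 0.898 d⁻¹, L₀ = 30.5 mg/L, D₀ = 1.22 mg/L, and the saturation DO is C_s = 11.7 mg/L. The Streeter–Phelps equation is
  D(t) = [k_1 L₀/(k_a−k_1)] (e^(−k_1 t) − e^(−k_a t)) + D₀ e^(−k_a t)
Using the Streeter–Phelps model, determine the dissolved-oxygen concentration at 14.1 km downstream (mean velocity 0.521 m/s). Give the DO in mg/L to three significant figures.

DO ≈ 9.76 mg/L

Travel time t = x/v = 14.1 km / (0.521 m/s) = 14100 m / 0.521 m/s = 27060 s = 0.3132 d.
k_1 L₀/(k_a−k_1) = 0.125×30.5/(0.898−0.125) = 3.812/0.7730 = 4.932 mg/L.
e^(−k_1 t) = e^(−0.125×0.3132) = 0.9616; e^(−k_a t) = e^(−0.898×0.3132) = 0.7548.
D = 4.932 × (0.9616 − 0.7548) + 1.22 × 0.7548 = 1.020 + 0.9209 = 1.941 mg/L.
DO = C_s − D = 11.7 − 1.941 = 9.759 mg/L.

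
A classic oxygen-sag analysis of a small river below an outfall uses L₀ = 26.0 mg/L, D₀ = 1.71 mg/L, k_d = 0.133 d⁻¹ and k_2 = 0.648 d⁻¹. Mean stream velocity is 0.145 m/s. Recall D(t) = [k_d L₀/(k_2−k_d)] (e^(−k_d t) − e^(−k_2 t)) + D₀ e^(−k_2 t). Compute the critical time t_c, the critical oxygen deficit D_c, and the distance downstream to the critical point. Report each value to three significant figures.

t_c ≈ 2.50 d; D_c ≈ 3.82 mg/L; x_c ≈ 31.4 km

With k_2/k_d = 4.872 and 1 − D₀(k_2−k_d)/(k_d L₀) = 0.7453,
t_c = ln(4.872 × 0.7453) / (0.648 − 0.133) = ln(3.631) / 0.5150 = 1.290/0.5150 = 2.504 d.
L(t_c) = L₀ e^(−k_d t_c) = 26.0 × 0.7167 = 18.64 mg/L, and at the critical point k_2 D_c = k_d L, so D_c = (0.133/0.648) × 18.64 = 3.825 mg/L.
x_c = v t_c = 0.145 m/s × 2.504 d × 86400 s/d = 31370 m ≈ 31.4 km.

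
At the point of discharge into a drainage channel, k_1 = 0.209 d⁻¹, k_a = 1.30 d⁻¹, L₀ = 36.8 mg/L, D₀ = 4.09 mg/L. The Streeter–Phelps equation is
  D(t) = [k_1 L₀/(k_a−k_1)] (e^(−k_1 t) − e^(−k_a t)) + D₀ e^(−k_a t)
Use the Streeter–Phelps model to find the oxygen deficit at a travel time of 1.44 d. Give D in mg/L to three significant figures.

D ≈ 4.76 mg/L

k_1 L₀/(k_a−k_1) = 0.209×36.8/(1.30−0.209) = 7.691/1.091 = 7.050 mg/L.
e^(−k_1 t) = e^(−0.209×1.440) = 0.7401; e^(−k_a t) = e^(−1.30×1.440) = 0.1538.
D = 7.050 × (0.7401 − 0.1538) + 4.09 × 0.1538 = 4.133 + 0.6291 = 4.762 mg/L.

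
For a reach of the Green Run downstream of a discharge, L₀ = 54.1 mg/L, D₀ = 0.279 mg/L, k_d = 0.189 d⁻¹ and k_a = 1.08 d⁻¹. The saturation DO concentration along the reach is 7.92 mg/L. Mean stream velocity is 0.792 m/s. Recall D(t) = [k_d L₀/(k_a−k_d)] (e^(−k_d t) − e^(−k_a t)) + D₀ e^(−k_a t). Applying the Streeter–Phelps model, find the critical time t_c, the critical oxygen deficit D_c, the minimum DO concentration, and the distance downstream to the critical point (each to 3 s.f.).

t_c = [1/(k_a−k_d)] ln[(k_a/k_d)(1 − D₀(k_a−k_d)/(k_d L₀))]
= [1/(1.08−0.189)] ln[(1.08/0.189)(1 − 0.279×0.8910/(0.189×54.1))]
= (1/0.8910) ln[5.714 × 0.9757] = 1.122 × ln(5.575) = 1.122 × 1.718 = 1.929 d.
D_c = (k_d/k_a) L₀ e^(−k_d t_c) = (0.189/1.08) × 54.1 × e^(−0.189×1.929) = 0.1750 × 54.1 × 0.6945 = 6.576 mg/L.
Minimum DO = C_s − D_c = 7.92 − 6.576 = 1.344 mg/L.
x_c = v t_c = 0.792 m/s × 1.929 d × 86400 s/d = 132000 m ≈ 132 km.

t_c ≈ 1.93 d; D_c ≈ 6.58 mg/L; min DO ≈ 1.34 mg/L; x_c ≈ 132 km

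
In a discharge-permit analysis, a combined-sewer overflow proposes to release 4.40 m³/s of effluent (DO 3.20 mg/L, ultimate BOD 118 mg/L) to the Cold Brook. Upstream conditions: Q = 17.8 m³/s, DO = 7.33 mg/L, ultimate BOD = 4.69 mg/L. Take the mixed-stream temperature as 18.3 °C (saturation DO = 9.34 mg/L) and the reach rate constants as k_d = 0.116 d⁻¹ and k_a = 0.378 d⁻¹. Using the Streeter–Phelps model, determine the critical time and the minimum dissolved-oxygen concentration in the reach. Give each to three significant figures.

t_c ≈ 3.48 d; minimum DO ≈ 3.78 mg/L

Mixed DO = (17.8×7.33 + 4.40×3.20)/(17.8+4.40) = 144.6/22.20 = 6.511 mg/L.
Mixed L₀ = (17.8×4.69 + 4.40×118)/(22.20) = 602.7/22.20 = 27.15 mg/L.
Initial deficit D₀ = C_s − DO₀ = 9.34 − 6.511 = 2.829 mg/L.
t_c = (1/0.2620) ln[(0.378/0.116)(1 − 2.829×0.2620/(0.116×27.15))] = 3.817 × ln(2.492) = 3.485 d.
D_c = (0.116/0.378) × 27.15 × e^(−0.116×3.485) = 0.3069 × 27.15 × 0.6675 = 5.561 mg/L.
Minimum DO = 9.34 − 5.561 = 3.779 mg/L.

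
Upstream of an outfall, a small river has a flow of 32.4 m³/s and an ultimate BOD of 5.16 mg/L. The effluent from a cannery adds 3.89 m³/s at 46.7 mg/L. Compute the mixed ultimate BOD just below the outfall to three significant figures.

Flow-weighted mixing: C = (Q_r C_r + Q_w C_w)/(Q_r + Q_w)
= (32.4×5.16 + 3.89×46.7)/(32.4 + 3.89) = 348.8/36.29 = 9.613 mg/L.

9.61 mg/L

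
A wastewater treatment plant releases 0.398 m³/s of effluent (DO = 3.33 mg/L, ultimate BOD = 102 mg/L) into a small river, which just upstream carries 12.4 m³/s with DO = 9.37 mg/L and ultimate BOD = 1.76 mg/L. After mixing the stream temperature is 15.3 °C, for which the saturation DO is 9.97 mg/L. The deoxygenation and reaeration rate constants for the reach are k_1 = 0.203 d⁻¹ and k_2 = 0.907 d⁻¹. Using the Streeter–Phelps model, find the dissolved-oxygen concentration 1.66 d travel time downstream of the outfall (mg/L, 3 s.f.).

Mixed DO = (12.4×9.37 + 0.398×3.33)/(12.4+0.398) = 117.5/12.80 = 9.182 mg/L.
Mixed L₀ = (12.4×1.76 + 0.398×102)/(12.80) = 62.42/12.80 = 4.877 mg/L.
Initial deficit D₀ = C_s − DO₀ = 9.97 − 9.182 = 0.7878 mg/L.
D(1.66) = [0.203×4.877/(0.907−0.203)](e^(−0.203×1.66) − e^(−0.907×1.66)) + 0.7878 e^(−0.907×1.66)
= 1.406 × (0.7139 − 0.2219) + 0.7878 × 0.2219 = 0.8668 mg/L.
DO = 9.97 − 0.8668 = 9.103 mg/L.

DO ≈ 9.10 mg/L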